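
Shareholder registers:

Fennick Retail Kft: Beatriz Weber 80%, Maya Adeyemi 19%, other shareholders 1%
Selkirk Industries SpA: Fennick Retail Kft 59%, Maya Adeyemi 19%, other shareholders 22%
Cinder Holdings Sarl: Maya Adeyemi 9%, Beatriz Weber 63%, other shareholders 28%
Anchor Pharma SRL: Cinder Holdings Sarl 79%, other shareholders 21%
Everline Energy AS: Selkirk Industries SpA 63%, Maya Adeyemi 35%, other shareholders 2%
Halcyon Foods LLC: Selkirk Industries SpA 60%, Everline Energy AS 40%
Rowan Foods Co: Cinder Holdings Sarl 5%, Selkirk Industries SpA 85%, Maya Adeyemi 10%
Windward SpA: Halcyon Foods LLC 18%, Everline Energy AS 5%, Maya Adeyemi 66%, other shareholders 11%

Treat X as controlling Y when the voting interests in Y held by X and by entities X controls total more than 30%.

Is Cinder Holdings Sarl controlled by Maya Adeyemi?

Maya holds 35% of Everline, so Maya controls Everline.
Everline holds 40% of Halcyon, so Maya controls Halcyon.
Halcyon and Everline and Maya together hold 18% + 5% + 66% = 89% of Windward, so Maya controls Windward.
In Cinder, Maya's side holds only 9%, not > 30%.
So Maya does not control Cinder.

No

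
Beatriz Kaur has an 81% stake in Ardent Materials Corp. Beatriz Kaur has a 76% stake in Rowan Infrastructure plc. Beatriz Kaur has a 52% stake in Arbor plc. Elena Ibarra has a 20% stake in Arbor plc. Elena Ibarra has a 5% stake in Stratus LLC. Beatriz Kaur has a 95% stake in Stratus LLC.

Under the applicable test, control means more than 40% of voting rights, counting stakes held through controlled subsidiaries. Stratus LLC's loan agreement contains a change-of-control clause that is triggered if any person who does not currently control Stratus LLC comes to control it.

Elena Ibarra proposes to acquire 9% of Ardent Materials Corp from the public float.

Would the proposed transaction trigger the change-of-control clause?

No

The purchase changes only Elena's holdings, so Elena is the only person who could newly come to control Stratus.
Elena's largest direct stake is 20% in Arbor, which does not meet the threshold, so Elena controls no company.
In Stratus, Elena's side holds only 5%, not > 40%.
So before the transaction, Elena does not control Stratus.
After the purchase, Elena holds 9% of Ardent directly.
Elena's side now holds 9% of Ardent, not > 40%, so Elena still does not control Ardent.
After the transaction, Elena's side holds 5% of Stratus, not > 40%, so Elena still does not control Stratus.
No new person acquires control, so the clause is not triggered.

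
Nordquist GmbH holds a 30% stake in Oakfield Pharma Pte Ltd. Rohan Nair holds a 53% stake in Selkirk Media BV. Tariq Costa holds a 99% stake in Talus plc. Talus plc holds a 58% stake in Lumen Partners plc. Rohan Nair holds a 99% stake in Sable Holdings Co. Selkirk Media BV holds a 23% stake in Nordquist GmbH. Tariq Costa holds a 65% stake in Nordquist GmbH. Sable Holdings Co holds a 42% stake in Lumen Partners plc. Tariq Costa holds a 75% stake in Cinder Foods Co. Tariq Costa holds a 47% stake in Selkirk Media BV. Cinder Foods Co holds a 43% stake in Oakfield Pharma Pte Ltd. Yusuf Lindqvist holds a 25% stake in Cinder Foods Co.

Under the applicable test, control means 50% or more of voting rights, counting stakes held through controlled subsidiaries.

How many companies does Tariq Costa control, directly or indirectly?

Tariq holds 99% of Talus, so Tariq controls Talus.
Tariq holds 65% of Nordquist, so Tariq controls Nordquist.
Tariq holds 75% of Cinder, so Tariq controls Cinder.
Nordquist and Cinder together hold 30% + 43% = 73% of Oakfield, so Tariq controls Oakfield.
Talus holds 58% of Lumen, so Tariq controls Lumen.
No other company's threshold is met.
Tariq controls 5 companies.

5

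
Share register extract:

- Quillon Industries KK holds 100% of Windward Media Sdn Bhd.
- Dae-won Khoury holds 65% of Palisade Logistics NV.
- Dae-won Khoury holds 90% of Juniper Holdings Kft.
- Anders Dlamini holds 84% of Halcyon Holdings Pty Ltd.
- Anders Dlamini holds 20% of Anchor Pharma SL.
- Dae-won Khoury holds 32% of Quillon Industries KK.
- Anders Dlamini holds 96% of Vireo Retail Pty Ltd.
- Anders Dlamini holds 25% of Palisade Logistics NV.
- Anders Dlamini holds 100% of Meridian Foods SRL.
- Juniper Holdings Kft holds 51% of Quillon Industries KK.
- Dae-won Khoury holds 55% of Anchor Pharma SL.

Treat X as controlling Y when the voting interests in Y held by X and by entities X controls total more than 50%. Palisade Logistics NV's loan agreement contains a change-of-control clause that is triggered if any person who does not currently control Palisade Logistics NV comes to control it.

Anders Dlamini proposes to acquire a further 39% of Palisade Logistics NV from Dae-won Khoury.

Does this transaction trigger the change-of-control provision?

The purchase adds only to Anders's holdings (Dae-won's stake shrinks), so Anders is the only person who could newly come to control Palisade.
Anders holds 100% of Meridian, so Anders controls Meridian.
Anders holds 96% of Vireo, so Anders controls Vireo.
Anders holds 84% of Halcyon, so Anders controls Halcyon.
In Palisade, Anders's side holds only 25%, not > 50%.
So before the transaction, Anders does not control Palisade.
After the purchase, Anders's direct stake in Palisade rises to 25% + 39% = 64%, and Dae-won's stake falls to 26%.
Anders holds 64% of Palisade, so Anders controls Palisade.
Anders did not control Palisade before and does after, so the clause is triggered.

Yes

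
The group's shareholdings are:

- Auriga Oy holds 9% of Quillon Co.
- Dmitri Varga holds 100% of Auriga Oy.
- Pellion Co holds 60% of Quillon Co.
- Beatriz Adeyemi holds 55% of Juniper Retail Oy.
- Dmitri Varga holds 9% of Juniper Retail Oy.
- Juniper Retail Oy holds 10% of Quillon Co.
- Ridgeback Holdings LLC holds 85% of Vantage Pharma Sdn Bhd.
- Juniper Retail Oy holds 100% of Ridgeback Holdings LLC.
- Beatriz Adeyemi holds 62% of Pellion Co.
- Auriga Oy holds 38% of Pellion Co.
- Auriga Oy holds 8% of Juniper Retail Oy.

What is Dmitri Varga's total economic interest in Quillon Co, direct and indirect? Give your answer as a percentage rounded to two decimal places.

33.50%

Dmitri reaches Quillon along 4 paths.
Via Juniper: 9% × 10% = 0.9%.
Via Auriga → Juniper: 100% × 8% × 10% = 0.8%.
Via Auriga → Pellion: 100% × 38% × 60% = 22.8%.
Via Auriga: 100% × 9% = 9%.
Total: 0.9% + 0.8% + 22.8% + 9% = 33.5%.
Rounded: 33.50%.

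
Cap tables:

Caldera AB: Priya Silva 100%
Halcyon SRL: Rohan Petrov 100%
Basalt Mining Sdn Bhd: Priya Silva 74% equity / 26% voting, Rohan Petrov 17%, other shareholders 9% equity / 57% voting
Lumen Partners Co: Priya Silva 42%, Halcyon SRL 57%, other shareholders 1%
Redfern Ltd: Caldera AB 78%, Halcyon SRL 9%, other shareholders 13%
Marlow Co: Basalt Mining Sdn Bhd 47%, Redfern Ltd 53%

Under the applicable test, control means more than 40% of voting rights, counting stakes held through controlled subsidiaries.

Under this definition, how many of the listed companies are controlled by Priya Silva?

4

Priya holds 100% of Caldera, so Priya controls Caldera.
Priya holds 42% of Lumen, so Priya controls Lumen.
Caldera holds 78% of Redfern, so Priya controls Redfern.
Redfern holds 53% of Marlow, so Priya controls Marlow.
No other company's threshold is met.
Priya controls 4 companies.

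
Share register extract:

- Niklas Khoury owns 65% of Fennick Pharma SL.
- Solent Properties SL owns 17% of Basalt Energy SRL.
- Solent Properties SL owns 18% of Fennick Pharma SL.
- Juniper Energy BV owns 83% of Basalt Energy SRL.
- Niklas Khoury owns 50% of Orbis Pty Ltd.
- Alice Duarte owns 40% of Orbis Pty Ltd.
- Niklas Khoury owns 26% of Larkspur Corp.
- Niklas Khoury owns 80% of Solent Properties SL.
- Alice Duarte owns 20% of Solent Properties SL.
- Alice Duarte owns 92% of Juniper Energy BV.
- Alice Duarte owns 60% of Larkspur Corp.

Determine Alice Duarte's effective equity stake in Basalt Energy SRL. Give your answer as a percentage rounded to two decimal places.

Alice reaches Basalt along 2 paths.
Via Solent: 20% × 17% = 3.4%.
Via Juniper: 92% × 83% = 76.36%.
Total: 3.4% + 76.36% = 79.76%.

79.76%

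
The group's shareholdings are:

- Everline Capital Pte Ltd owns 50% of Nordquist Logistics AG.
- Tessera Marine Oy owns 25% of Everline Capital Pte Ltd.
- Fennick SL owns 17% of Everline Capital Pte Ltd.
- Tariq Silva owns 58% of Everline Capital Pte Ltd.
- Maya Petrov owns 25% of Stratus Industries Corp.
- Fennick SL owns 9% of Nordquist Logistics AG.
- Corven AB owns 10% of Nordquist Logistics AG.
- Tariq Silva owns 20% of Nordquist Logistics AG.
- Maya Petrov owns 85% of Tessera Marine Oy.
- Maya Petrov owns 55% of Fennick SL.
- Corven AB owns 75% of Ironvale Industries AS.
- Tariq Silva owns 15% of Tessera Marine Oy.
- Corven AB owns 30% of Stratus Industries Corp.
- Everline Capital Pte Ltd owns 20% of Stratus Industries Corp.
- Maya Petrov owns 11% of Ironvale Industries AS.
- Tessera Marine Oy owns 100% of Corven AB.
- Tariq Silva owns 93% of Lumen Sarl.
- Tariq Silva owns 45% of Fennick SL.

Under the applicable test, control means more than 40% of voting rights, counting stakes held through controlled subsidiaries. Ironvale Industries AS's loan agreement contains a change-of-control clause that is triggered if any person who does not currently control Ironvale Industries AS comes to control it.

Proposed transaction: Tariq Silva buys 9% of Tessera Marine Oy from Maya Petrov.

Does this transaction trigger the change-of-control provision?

The purchase adds only to Tariq's holdings (Maya's stake shrinks), so Tariq is the only person who could newly come to control Ironvale.
Tariq holds 45% of Fennick, so Tariq controls Fennick.
Tariq holds 93% of Lumen, so Tariq controls Lumen.
Tariq and Fennick together hold 58% + 17% = 75% of Everline, so Tariq controls Everline.
Fennick and Everline and Tariq together hold 9% + 50% + 20% = 79% of Nordquist, so Tariq controls Nordquist.
Neither Tariq nor any entity Tariq controls holds any voting interest in Ironvale.
So before the transaction, Tariq does not control Ironvale.
After the purchase, Tariq's direct stake in Tessera rises to 15% + 9% = 24%, and Maya's stake falls to 76%.
Tariq's side now holds 24% of Tessera, not > 40%, so Tariq still does not control Tessera.
After the transaction, neither Tariq nor any entity Tariq controls holds a voting interest in Ironvale, so Tariq still does not control it.
No new person acquires control, so the clause is not triggered.

No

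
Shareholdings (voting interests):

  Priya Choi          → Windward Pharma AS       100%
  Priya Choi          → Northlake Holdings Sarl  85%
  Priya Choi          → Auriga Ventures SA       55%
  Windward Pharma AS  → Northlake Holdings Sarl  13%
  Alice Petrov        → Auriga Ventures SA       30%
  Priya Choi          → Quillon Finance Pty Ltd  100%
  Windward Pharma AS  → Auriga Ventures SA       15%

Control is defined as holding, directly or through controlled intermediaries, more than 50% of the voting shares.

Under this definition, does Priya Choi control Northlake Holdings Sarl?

Yes

Priya holds 100% of Windward, so Priya controls Windward.
Priya and Windward together hold 85% + 13% = 98% of Northlake, so Priya controls Northlake.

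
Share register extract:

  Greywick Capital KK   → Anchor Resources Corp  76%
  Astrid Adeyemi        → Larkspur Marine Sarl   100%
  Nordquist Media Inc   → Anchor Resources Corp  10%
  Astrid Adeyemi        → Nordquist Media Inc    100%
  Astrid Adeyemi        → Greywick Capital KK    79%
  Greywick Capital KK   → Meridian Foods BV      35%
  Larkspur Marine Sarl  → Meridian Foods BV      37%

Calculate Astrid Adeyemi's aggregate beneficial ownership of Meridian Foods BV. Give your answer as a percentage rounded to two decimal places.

64.65%

Astrid reaches Meridian along 2 paths.
Via Larkspur: 100% × 37% = 37%.
Via Greywick: 79% × 35% = 27.65%.
Total: 37% + 27.65% = 64.65%.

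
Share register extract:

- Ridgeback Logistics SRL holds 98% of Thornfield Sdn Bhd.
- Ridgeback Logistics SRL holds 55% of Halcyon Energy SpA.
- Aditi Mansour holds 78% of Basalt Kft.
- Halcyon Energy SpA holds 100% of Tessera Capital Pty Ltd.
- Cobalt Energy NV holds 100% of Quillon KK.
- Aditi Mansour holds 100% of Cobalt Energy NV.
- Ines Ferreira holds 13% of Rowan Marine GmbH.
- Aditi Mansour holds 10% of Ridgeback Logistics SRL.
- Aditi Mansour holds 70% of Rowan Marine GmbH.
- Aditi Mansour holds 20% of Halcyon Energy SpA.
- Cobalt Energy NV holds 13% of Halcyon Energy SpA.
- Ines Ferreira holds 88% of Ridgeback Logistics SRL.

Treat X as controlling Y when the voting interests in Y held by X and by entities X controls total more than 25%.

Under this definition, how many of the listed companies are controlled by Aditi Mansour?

Aditi holds 100% of Cobalt, so Aditi controls Cobalt.
Cobalt and Aditi together hold 13% + 20% = 33% of Halcyon, so Aditi controls Halcyon.
Aditi holds 70% of Rowan, so Aditi controls Rowan.
Aditi holds 78% of Basalt, so Aditi controls Basalt.
Cobalt holds 100% of Quillon, so Aditi controls Quillon.
Halcyon holds 100% of Tessera, so Aditi controls Tessera.
No other company's threshold is met.
Aditi controls 6 companies.

6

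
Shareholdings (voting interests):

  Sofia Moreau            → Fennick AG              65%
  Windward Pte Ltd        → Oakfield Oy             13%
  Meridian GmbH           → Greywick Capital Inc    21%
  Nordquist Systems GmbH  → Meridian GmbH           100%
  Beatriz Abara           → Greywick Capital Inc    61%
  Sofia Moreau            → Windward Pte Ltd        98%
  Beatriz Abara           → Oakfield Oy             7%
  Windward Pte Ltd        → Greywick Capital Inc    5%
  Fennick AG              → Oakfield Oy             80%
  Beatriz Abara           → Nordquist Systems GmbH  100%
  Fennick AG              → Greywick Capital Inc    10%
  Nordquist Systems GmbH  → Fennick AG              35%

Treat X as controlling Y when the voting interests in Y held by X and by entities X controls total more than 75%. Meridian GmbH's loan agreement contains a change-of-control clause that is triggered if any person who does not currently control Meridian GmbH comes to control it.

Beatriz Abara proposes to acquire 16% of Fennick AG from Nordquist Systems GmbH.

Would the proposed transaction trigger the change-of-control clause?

The purchase adds only to Beatriz's holdings (Nordquist's stake shrinks), so Beatriz is the only person who could newly come to control Meridian.
Beatriz holds 100% of Nordquist, so Beatriz controls Nordquist.
Nordquist holds 100% of Meridian, so Beatriz controls Meridian.
So Beatriz already controls Meridian before the transaction.
After the purchase, Beatriz holds 16% of Fennick directly, and Nordquist's stake falls to 19%.
Beatriz controlled Meridian already, so this is not a new person acquiring control; every other person's position is unchanged or reduced.
No new person acquires control, so the clause is not triggered.

No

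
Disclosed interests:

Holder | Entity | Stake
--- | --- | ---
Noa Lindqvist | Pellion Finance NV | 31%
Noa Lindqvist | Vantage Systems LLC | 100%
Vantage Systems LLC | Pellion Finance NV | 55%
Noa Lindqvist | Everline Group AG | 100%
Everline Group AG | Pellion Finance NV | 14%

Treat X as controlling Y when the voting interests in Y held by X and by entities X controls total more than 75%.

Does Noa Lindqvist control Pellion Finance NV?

Noa holds 100% of Everline, so Noa controls Everline.
Noa holds 100% of Vantage, so Noa controls Vantage.
Everline and Noa and Vantage together hold 14% + 31% + 55% = 100% of Pellion, so Noa controls Pellion.

Yes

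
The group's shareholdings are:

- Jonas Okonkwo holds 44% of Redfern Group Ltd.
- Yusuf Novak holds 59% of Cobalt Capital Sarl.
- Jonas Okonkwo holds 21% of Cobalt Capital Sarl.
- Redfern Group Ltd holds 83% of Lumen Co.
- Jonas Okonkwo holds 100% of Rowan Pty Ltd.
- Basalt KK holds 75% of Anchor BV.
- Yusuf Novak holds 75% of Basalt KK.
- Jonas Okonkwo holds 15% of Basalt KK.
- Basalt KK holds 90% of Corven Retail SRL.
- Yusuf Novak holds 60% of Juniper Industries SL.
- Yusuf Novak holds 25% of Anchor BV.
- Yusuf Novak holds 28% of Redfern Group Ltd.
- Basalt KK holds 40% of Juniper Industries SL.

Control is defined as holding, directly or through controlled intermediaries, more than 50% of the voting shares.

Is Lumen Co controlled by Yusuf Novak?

No

Yusuf holds 75% of Basalt, so Yusuf controls Basalt.
Yusuf holds 59% of Cobalt, so Yusuf controls Cobalt.
Yusuf and Basalt together hold 60% + 40% = 100% of Juniper, so Yusuf controls Juniper.
Basalt holds 90% of Corven, so Yusuf controls Corven.
Yusuf and Basalt together hold 25% + 75% = 100% of Anchor, so Yusuf controls Anchor.
Neither Yusuf nor any entity Yusuf controls holds any voting interest in Lumen.
So Yusuf does not control Lumen.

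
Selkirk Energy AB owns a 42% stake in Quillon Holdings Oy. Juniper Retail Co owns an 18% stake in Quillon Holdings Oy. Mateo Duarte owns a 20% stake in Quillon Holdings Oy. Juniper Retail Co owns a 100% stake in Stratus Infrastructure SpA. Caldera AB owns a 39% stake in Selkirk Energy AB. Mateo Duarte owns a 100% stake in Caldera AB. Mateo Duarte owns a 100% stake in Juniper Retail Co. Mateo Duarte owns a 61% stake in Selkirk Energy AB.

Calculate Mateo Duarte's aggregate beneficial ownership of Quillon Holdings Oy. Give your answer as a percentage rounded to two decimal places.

Mateo reaches Quillon along 4 paths.
Via Caldera → Selkirk: 100% × 39% × 42% = 16.38%.
Via Selkirk: 61% × 42% = 25.62%.
Direct stake: 20% = 20%.
Via Juniper: 100% × 18% = 18%.
Total: 16.38% + 25.62% + 20% + 18% = 80%.
Rounded: 80.00%.

80.00%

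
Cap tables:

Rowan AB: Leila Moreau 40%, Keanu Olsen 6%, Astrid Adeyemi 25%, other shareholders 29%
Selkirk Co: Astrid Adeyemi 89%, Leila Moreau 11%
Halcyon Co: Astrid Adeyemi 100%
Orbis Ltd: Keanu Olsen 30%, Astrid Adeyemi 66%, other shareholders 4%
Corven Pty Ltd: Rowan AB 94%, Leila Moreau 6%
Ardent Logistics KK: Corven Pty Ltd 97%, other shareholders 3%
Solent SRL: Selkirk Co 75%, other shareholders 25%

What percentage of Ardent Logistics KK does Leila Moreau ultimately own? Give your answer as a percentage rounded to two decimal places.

42.29%

Leila reaches Ardent along 2 paths.
Via Rowan → Corven: 40% × 94% × 97% = 36.472%.
Via Corven: 6% × 97% = 5.82%.
Total: 36.472% + 5.82% = 42.292%.
Rounded: 42.29%.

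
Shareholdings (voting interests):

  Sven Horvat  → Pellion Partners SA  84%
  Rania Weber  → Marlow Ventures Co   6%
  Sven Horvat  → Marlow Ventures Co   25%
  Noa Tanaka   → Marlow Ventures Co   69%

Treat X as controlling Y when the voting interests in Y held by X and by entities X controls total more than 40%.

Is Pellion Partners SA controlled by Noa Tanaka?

No

Noa holds 69% of Marlow, so Noa controls Marlow.
Neither Noa nor any entity Noa controls holds any voting interest in Pellion.
So Noa does not control Pellion.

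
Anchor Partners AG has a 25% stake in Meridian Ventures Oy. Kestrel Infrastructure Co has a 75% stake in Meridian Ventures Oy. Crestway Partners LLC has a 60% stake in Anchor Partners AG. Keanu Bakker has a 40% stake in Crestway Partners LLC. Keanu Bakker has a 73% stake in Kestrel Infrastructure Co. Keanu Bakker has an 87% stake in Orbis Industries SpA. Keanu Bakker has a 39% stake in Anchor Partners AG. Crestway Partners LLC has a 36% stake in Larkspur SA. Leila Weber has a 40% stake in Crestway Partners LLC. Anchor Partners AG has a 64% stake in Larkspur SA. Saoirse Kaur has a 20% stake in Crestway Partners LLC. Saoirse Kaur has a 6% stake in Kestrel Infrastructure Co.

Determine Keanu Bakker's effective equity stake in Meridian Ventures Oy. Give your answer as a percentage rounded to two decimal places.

70.50%

Keanu reaches Meridian along 3 paths.
Via Anchor: 39% × 25% = 9.75%.
Via Crestway → Anchor: 40% × 60% × 25% = 6%.
Via Kestrel: 73% × 75% = 54.75%.
Total: 9.75% + 6% + 54.75% = 70.5%.
Rounded: 70.50%.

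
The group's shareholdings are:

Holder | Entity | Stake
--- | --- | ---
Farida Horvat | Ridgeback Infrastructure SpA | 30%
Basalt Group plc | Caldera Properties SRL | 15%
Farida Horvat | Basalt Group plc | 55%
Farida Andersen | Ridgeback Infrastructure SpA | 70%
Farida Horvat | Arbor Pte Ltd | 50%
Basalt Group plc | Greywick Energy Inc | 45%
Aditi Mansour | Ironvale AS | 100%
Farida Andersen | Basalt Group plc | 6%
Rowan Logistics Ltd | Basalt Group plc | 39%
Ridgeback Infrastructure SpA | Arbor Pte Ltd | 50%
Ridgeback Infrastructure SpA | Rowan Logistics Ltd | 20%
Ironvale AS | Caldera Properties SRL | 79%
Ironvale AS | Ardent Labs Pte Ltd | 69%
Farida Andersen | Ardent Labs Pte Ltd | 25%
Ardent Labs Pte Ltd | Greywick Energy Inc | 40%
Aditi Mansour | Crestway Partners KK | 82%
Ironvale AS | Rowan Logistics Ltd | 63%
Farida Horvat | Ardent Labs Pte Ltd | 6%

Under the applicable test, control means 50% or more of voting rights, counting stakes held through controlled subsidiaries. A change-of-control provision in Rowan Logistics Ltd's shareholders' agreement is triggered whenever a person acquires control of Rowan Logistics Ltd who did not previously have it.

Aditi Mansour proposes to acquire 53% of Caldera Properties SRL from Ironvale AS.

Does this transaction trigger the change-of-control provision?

No

The purchase adds only to Aditi's holdings (Ironvale's stake shrinks), so Aditi is the only person who could newly come to control Rowan.
Aditi holds 100% of Ironvale, so Aditi controls Ironvale.
Ironvale holds 63% of Rowan, so Aditi controls Rowan.
So Aditi already controls Rowan before the transaction.
After the purchase, Aditi holds 53% of Caldera directly, and Ironvale's stake falls to 26%.
Aditi controlled Rowan already, so this is not a new person acquiring control; every other person's position is unchanged or reduced.
No new person acquires control, so the clause is not triggered.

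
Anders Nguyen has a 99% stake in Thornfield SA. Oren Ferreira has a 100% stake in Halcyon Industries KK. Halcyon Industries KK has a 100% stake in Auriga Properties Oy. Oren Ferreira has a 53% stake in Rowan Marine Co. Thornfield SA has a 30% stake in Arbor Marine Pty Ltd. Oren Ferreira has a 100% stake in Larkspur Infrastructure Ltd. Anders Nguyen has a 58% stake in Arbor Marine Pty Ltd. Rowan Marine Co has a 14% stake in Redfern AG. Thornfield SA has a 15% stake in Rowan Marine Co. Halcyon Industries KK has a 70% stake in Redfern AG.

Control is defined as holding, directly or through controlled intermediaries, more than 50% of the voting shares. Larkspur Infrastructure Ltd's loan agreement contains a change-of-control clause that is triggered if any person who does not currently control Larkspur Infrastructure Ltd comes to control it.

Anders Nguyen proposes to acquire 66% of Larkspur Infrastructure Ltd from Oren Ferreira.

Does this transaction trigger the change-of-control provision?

Yes

The purchase adds only to Anders's holdings (Oren's stake shrinks), so Anders is the only person who could newly come to control Larkspur.
Anders holds 99% of Thornfield, so Anders controls Thornfield.
Anders and Thornfield together hold 58% + 30% = 88% of Arbor, so Anders controls Arbor.
Neither Anders nor any entity Anders controls holds any voting interest in Larkspur.
So before the transaction, Anders does not control Larkspur.
After the purchase, Anders holds 66% of Larkspur directly, and Oren's stake falls to 34%.
Anders holds 66% of Larkspur, so Anders controls Larkspur.
Anders did not control Larkspur before and does after, so the clause is triggered.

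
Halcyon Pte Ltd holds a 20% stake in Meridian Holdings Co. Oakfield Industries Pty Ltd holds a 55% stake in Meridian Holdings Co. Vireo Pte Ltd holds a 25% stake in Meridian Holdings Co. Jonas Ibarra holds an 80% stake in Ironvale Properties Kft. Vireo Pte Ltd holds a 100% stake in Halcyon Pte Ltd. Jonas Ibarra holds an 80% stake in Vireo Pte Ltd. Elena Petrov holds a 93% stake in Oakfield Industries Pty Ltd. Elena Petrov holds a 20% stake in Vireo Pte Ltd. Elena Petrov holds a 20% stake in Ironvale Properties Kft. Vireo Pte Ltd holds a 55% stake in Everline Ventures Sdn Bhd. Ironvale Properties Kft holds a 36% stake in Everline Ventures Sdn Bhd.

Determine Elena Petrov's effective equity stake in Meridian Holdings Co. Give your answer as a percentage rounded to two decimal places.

60.15%

Elena reaches Meridian along 3 paths.
Via Oakfield: 93% × 55% = 51.15%.
Via Vireo → Halcyon: 20% × 100% × 20% = 4%.
Via Vireo: 20% × 25% = 5%.
Total: 51.15% + 4% + 5% = 60.15%.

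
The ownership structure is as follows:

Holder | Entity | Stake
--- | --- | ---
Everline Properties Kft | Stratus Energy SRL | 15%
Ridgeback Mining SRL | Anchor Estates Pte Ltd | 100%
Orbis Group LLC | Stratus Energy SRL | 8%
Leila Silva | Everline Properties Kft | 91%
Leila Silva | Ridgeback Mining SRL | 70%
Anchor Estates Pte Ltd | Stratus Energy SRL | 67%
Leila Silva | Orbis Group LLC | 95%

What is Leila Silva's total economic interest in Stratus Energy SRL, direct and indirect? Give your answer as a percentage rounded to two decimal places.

Leila reaches Stratus along 3 paths.
Via Everline: 91% × 15% = 13.65%.
Via Ridgeback → Anchor: 70% × 100% × 67% = 46.9%.
Via Orbis: 95% × 8% = 7.6%.
Total: 13.65% + 46.9% + 7.6% = 68.15%.

68.15%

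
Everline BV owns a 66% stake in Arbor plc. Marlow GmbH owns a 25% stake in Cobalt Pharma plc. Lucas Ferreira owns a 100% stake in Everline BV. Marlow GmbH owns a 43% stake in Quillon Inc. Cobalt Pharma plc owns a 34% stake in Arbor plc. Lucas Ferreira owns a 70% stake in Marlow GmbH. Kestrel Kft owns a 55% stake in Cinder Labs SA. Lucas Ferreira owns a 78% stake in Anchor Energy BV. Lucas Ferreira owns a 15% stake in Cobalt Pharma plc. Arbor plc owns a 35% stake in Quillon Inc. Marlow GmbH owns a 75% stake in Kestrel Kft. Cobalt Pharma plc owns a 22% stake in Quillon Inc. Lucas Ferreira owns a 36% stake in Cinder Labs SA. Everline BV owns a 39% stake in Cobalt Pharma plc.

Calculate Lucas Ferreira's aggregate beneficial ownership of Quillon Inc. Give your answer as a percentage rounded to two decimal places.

Lucas reaches Quillon along 8 paths.
Via Marlow: 70% × 43% = 30.1%.
Via Cobalt → Arbor: 15% × 34% × 35% = 1.785%.
Via Everline → Cobalt → Arbor: 100% × 39% × 34% × 35% = 4.641%.
Via Marlow → Cobalt → Arbor: 70% × 25% × 34% × 35% = 2.0825%.
Via Everline → Arbor: 100% × 66% × 35% = 23.1%.
Via Cobalt: 15% × 22% = 3.3%.
Via Everline → Cobalt: 100% × 39% × 22% = 8.58%.
Via Marlow → Cobalt: 70% × 25% × 22% = 3.85%.
Total: 30.1% + 1.785% + 4.641% + 2.0825% + 23.1% + 3.3% + 8.58% + 3.85% = 77.4385%.
Rounded: 77.44%.

77.44%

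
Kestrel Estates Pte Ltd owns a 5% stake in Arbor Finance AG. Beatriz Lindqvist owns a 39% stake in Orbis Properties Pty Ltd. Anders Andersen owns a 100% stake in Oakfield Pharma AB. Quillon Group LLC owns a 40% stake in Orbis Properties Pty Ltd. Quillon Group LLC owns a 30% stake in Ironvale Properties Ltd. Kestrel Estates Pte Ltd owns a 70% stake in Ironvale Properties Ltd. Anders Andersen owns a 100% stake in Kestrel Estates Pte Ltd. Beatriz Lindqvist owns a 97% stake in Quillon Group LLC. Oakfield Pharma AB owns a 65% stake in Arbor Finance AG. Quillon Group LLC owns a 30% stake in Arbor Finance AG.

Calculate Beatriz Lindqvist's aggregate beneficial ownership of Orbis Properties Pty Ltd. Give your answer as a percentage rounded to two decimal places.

77.80%

Beatriz reaches Orbis along 2 paths.
Direct stake: 39% = 39%.
Via Quillon: 97% × 40% = 38.8%.
Total: 39% + 38.8% = 77.8%.
Rounded: 77.80%.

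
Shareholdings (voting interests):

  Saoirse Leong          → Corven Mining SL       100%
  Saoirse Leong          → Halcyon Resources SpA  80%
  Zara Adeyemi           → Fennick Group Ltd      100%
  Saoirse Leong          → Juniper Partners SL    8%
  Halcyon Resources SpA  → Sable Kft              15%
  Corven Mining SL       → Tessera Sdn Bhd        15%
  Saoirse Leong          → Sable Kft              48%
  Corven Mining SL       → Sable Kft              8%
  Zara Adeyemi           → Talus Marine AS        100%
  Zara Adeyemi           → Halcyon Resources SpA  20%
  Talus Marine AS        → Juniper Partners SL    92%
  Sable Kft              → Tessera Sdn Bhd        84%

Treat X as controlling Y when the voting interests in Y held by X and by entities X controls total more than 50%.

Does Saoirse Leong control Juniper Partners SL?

Saoirse holds 80% of Halcyon, so Saoirse controls Halcyon.
Saoirse holds 100% of Corven, so Saoirse controls Corven.
Corven and Halcyon and Saoirse together hold 8% + 15% + 48% = 71% of Sable, so Saoirse controls Sable.
Sable and Corven together hold 84% + 15% = 99% of Tessera, so Saoirse controls Tessera.
In Juniper, Saoirse's side holds only 8%, not > 50%.
So Saoirse does not control Juniper.

No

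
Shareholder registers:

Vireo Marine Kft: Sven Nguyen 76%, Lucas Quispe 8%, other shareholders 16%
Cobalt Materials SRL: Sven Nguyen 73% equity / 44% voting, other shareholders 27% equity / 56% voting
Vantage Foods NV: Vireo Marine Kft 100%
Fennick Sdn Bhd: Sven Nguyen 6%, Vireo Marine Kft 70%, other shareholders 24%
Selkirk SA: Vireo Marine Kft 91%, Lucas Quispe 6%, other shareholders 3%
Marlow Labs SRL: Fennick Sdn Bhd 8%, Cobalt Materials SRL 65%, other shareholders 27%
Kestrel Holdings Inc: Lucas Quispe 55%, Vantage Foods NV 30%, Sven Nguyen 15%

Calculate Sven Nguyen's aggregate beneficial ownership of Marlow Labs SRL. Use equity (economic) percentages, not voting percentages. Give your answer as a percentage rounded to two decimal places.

52.19%

Sven reaches Marlow along 3 paths.
Via Fennick: 6% × 8% = 0.48%.
Via Vireo → Fennick: 76% × 70% × 8% = 4.256%.
Via Cobalt: 73% × 65% = 47.45%.
Total: 0.48% + 4.256% + 47.45% = 52.186%.
Rounded: 52.19%.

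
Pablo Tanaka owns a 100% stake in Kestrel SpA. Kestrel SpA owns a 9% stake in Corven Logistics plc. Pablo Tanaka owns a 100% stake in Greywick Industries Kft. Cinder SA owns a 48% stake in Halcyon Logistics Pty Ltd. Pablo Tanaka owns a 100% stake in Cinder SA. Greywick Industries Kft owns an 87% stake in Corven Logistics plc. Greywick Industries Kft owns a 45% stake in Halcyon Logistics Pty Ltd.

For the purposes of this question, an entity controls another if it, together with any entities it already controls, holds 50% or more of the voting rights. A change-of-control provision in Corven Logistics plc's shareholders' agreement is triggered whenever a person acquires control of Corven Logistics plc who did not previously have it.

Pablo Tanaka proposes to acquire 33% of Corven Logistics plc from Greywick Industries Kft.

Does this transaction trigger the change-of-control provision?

The purchase adds only to Pablo's holdings (Greywick's stake shrinks), so Pablo is the only person who could newly come to control Corven.
Pablo holds 100% of Kestrel, so Pablo controls Kestrel.
Pablo holds 100% of Greywick, so Pablo controls Greywick.
Kestrel and Greywick together hold 9% + 87% = 96% of Corven, so Pablo controls Corven.
So Pablo already controls Corven before the transaction.
After the purchase, Pablo holds 33% of Corven directly, and Greywick's stake falls to 54%.
Pablo controlled Corven already, so this is not a new person acquiring control; every other person's position is unchanged or reduced.
No new person acquires control, so the clause is not triggered.

No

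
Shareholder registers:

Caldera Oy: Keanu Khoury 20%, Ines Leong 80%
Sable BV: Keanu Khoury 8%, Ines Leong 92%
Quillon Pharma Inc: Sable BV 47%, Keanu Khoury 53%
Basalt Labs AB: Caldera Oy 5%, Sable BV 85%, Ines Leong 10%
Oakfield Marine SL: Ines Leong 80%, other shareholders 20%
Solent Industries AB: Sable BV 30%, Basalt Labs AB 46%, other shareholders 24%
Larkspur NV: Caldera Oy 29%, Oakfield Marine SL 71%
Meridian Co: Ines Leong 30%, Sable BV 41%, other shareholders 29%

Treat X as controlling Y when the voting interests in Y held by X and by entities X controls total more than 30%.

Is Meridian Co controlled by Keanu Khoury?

Keanu holds 53% of Quillon, so Keanu controls Quillon.
Neither Keanu nor any entity Keanu controls holds any voting interest in Meridian.
So Keanu does not control Meridian.

No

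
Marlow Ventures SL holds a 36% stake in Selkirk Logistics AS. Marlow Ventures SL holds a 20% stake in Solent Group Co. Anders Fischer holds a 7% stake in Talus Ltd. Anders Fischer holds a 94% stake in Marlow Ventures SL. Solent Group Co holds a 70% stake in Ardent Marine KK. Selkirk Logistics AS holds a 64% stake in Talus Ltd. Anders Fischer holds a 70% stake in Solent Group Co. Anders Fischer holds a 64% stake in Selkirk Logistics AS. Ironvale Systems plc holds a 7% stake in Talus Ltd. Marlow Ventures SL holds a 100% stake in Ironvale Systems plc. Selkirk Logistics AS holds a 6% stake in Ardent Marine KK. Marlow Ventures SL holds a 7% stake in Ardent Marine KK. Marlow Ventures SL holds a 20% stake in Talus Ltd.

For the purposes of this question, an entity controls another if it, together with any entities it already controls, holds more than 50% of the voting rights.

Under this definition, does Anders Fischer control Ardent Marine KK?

Anders holds 94% of Marlow, so Anders controls Marlow.
Anders and Marlow together hold 70% + 20% = 90% of Solent, so Anders controls Solent.
Anders and Marlow together hold 64% + 36% = 100% of Selkirk, so Anders controls Selkirk.
Selkirk and Solent and Marlow together hold 6% + 70% + 7% = 83% of Ardent, so Anders controls Ardent.

Yes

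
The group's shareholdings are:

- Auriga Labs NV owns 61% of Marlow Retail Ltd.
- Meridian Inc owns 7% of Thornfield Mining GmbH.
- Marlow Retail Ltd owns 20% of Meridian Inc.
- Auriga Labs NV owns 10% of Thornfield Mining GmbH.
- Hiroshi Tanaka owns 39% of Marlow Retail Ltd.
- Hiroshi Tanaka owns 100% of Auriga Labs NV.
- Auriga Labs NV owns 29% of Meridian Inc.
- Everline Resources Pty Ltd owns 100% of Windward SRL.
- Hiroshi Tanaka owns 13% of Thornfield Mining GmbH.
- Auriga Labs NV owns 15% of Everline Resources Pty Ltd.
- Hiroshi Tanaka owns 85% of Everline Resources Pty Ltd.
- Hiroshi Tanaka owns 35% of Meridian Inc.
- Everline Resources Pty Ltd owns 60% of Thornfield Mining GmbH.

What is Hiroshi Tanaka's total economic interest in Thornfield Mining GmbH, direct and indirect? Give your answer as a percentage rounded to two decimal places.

Hiroshi reaches Thornfield along 8 paths.
Via Everline: 85% × 60% = 51%.
Via Auriga → Everline: 100% × 15% × 60% = 9%.
Via Auriga: 100% × 10% = 10%.
Direct stake: 13% = 13%.
Via Marlow → Meridian: 39% × 20% × 7% = 0.546%.
Via Auriga → Marlow → Meridian: 100% × 61% × 20% × 7% = 0.854%.
Via Auriga → Meridian: 100% × 29% × 7% = 2.03%.
Via Meridian: 35% × 7% = 2.45%.
Total: 51% + 9% + 10% + 13% + 0.546% + 0.854% + 2.03% + 2.45% = 88.88%.

88.88%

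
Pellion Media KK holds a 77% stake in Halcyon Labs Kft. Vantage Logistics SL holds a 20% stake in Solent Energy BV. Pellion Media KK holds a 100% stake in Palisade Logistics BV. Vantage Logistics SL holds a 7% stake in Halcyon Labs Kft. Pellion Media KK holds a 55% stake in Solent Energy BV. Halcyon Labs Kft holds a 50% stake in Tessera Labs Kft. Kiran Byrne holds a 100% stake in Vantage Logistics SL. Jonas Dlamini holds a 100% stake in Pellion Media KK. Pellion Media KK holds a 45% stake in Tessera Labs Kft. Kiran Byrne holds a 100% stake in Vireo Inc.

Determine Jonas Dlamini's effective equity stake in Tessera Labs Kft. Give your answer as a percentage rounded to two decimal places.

83.50%

Jonas reaches Tessera along 2 paths.
Via Pellion → Halcyon: 100% × 77% × 50% = 38.5%.
Via Pellion: 100% × 45% = 45%.
Total: 38.5% + 45% = 83.5%.
Rounded: 83.50%.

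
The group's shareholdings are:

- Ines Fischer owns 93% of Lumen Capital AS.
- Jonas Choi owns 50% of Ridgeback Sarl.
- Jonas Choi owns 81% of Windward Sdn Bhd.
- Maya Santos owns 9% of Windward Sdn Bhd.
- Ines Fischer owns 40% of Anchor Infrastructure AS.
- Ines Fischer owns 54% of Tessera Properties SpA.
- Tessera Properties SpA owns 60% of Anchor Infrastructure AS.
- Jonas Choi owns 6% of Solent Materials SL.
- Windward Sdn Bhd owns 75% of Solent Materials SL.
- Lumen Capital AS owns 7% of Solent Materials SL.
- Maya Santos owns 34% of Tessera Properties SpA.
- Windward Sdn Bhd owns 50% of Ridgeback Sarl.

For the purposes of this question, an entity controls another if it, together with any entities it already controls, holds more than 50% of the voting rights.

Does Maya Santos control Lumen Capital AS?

No

Maya's largest direct stake is 34% in Tessera, which does not meet the threshold, so Maya controls no company.
Neither Maya nor any entity Maya controls holds any voting interest in Lumen.
So Maya does not control Lumen.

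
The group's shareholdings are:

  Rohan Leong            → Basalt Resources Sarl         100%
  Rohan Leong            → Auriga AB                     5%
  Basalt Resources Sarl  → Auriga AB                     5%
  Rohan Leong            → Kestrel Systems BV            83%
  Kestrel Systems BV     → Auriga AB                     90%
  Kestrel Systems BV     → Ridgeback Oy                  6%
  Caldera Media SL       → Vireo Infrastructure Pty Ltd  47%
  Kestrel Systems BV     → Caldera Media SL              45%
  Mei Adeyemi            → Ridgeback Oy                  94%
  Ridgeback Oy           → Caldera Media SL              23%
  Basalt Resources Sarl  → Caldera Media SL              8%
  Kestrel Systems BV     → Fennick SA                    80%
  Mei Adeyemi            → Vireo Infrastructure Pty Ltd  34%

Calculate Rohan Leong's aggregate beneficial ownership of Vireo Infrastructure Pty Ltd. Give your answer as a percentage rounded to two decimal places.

21.85%

Rohan reaches Vireo along 3 paths.
Via Kestrel → Caldera: 83% × 45% × 47% = 17.5545%.
Via Basalt → Caldera: 100% × 8% × 47% = 3.76%.
Via Kestrel → Ridgeback → Caldera: 83% × 6% × 23% × 47% = 0.538338%.
Total: 17.5545% + 3.76% + 0.538338% = 21.852838%.
Rounded: 21.85%.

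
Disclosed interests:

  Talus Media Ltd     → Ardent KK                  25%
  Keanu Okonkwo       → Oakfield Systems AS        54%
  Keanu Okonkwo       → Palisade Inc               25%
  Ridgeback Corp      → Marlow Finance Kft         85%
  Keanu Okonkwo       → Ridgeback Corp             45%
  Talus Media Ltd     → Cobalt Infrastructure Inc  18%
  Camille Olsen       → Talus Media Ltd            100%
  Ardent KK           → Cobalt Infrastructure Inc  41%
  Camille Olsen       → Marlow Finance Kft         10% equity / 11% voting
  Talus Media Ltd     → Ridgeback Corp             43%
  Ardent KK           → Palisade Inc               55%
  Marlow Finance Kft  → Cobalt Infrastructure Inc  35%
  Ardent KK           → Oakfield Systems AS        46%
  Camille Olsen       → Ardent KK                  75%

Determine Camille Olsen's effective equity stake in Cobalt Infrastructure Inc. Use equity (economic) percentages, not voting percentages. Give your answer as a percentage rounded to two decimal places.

75.29%

Camille reaches Cobalt along 5 paths.
Via Talus → Ridgeback → Marlow: 100% × 43% × 85% × 35% = 12.7925%.
Via Marlow: 10% × 35% = 3.5%.
Via Talus: 100% × 18% = 18%.
Via Talus → Ardent: 100% × 25% × 41% = 10.25%.
Via Ardent: 75% × 41% = 30.75%.
Total: 12.7925% + 3.5% + 18% + 10.25% + 30.75% = 75.2925%.
Rounded: 75.29%.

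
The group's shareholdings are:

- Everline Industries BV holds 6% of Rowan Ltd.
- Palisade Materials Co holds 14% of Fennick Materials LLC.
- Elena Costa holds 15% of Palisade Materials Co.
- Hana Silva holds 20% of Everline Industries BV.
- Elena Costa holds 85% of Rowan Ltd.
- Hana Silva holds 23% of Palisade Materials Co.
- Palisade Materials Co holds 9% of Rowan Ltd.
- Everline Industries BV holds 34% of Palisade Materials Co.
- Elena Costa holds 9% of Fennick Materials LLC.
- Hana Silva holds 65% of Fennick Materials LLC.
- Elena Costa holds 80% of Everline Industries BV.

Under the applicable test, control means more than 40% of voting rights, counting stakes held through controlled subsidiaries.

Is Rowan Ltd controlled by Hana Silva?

No

Hana holds 65% of Fennick, so Hana controls Fennick.
Neither Hana nor any entity Hana controls holds any voting interest in Rowan.
So Hana does not control Rowan.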